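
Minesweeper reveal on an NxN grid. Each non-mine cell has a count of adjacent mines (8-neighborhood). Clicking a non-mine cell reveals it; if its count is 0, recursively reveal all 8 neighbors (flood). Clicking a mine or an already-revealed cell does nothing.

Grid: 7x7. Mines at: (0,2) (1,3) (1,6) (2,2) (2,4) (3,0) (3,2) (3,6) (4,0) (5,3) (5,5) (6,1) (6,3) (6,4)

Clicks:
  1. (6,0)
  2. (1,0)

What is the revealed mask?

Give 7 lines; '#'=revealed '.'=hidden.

Answer: ##.....
##.....
##.....
.......
.......
.......
#......

Derivation:
Click 1 (6,0) count=1: revealed 1 new [(6,0)] -> total=1
Click 2 (1,0) count=0: revealed 6 new [(0,0) (0,1) (1,0) (1,1) (2,0) (2,1)] -> total=7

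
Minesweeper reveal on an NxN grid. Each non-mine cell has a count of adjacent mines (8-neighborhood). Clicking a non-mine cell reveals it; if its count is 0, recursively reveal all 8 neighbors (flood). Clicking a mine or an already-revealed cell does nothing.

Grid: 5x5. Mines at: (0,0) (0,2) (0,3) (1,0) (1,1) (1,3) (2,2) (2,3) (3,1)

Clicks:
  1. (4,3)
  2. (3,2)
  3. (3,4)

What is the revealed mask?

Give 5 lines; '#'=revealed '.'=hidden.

Click 1 (4,3) count=0: revealed 6 new [(3,2) (3,3) (3,4) (4,2) (4,3) (4,4)] -> total=6
Click 2 (3,2) count=3: revealed 0 new [(none)] -> total=6
Click 3 (3,4) count=1: revealed 0 new [(none)] -> total=6

Answer: .....
.....
.....
..###
..###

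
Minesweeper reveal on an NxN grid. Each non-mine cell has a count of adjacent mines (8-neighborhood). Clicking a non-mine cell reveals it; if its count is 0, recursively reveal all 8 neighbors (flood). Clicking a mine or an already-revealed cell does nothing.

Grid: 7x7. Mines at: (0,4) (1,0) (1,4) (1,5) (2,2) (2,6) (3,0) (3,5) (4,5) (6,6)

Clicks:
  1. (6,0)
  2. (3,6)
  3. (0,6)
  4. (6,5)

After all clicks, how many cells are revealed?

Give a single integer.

Answer: 23

Derivation:
Click 1 (6,0) count=0: revealed 21 new [(3,1) (3,2) (3,3) (3,4) (4,0) (4,1) (4,2) (4,3) (4,4) (5,0) (5,1) (5,2) (5,3) (5,4) (5,5) (6,0) (6,1) (6,2) (6,3) (6,4) (6,5)] -> total=21
Click 2 (3,6) count=3: revealed 1 new [(3,6)] -> total=22
Click 3 (0,6) count=1: revealed 1 new [(0,6)] -> total=23
Click 4 (6,5) count=1: revealed 0 new [(none)] -> total=23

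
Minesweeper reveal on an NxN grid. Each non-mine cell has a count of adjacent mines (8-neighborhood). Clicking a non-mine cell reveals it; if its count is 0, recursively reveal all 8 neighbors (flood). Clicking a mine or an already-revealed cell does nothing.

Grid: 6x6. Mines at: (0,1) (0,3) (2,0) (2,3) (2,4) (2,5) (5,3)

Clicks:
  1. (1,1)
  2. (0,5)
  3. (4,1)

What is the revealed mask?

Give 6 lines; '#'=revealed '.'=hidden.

Click 1 (1,1) count=2: revealed 1 new [(1,1)] -> total=1
Click 2 (0,5) count=0: revealed 4 new [(0,4) (0,5) (1,4) (1,5)] -> total=5
Click 3 (4,1) count=0: revealed 9 new [(3,0) (3,1) (3,2) (4,0) (4,1) (4,2) (5,0) (5,1) (5,2)] -> total=14

Answer: ....##
.#..##
......
###...
###...
###...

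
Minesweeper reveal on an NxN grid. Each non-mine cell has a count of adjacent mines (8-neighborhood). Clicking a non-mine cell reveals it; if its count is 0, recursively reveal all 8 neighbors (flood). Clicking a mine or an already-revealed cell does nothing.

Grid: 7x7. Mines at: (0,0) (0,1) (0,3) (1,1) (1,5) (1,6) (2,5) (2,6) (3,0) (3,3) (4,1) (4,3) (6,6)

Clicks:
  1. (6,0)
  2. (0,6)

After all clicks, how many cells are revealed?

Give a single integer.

Answer: 13

Derivation:
Click 1 (6,0) count=0: revealed 12 new [(5,0) (5,1) (5,2) (5,3) (5,4) (5,5) (6,0) (6,1) (6,2) (6,3) (6,4) (6,5)] -> total=12
Click 2 (0,6) count=2: revealed 1 new [(0,6)] -> total=13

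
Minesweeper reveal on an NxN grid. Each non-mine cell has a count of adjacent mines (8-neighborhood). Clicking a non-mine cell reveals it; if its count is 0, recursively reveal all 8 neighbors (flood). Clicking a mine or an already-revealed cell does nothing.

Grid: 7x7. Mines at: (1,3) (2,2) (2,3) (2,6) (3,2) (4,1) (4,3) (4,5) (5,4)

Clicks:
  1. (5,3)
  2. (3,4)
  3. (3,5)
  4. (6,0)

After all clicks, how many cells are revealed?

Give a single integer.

Answer: 10

Derivation:
Click 1 (5,3) count=2: revealed 1 new [(5,3)] -> total=1
Click 2 (3,4) count=3: revealed 1 new [(3,4)] -> total=2
Click 3 (3,5) count=2: revealed 1 new [(3,5)] -> total=3
Click 4 (6,0) count=0: revealed 7 new [(5,0) (5,1) (5,2) (6,0) (6,1) (6,2) (6,3)] -> total=10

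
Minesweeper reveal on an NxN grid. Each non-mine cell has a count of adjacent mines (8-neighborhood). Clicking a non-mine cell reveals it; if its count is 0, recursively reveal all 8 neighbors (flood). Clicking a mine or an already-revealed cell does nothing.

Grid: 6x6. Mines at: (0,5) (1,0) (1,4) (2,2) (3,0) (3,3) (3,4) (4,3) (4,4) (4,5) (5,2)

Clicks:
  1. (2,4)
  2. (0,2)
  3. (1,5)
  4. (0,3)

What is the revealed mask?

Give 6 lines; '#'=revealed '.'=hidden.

Answer: .###..
.###.#
....#.
......
......
......

Derivation:
Click 1 (2,4) count=3: revealed 1 new [(2,4)] -> total=1
Click 2 (0,2) count=0: revealed 6 new [(0,1) (0,2) (0,3) (1,1) (1,2) (1,3)] -> total=7
Click 3 (1,5) count=2: revealed 1 new [(1,5)] -> total=8
Click 4 (0,3) count=1: revealed 0 new [(none)] -> total=8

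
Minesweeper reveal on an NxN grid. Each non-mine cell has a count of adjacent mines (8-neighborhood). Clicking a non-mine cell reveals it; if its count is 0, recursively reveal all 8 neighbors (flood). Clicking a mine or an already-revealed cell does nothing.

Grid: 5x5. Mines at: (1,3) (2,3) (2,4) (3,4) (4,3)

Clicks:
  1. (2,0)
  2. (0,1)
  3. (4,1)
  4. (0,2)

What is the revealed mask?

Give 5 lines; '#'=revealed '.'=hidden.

Click 1 (2,0) count=0: revealed 15 new [(0,0) (0,1) (0,2) (1,0) (1,1) (1,2) (2,0) (2,1) (2,2) (3,0) (3,1) (3,2) (4,0) (4,1) (4,2)] -> total=15
Click 2 (0,1) count=0: revealed 0 new [(none)] -> total=15
Click 3 (4,1) count=0: revealed 0 new [(none)] -> total=15
Click 4 (0,2) count=1: revealed 0 new [(none)] -> total=15

Answer: ###..
###..
###..
###..
###..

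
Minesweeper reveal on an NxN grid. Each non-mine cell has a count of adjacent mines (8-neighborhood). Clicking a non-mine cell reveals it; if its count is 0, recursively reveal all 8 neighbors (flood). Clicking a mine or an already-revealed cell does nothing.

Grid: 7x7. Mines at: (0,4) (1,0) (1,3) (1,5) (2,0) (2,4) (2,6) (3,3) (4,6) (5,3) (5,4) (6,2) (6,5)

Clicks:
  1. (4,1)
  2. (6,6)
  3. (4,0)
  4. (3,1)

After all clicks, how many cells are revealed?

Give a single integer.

Answer: 12

Derivation:
Click 1 (4,1) count=0: revealed 11 new [(3,0) (3,1) (3,2) (4,0) (4,1) (4,2) (5,0) (5,1) (5,2) (6,0) (6,1)] -> total=11
Click 2 (6,6) count=1: revealed 1 new [(6,6)] -> total=12
Click 3 (4,0) count=0: revealed 0 new [(none)] -> total=12
Click 4 (3,1) count=1: revealed 0 new [(none)] -> total=12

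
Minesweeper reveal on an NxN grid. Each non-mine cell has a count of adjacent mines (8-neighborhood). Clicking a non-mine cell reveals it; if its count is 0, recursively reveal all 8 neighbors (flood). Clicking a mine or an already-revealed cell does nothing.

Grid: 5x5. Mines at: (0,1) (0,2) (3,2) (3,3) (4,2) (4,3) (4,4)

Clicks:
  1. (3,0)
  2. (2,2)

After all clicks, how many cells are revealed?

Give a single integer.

Answer: 9

Derivation:
Click 1 (3,0) count=0: revealed 8 new [(1,0) (1,1) (2,0) (2,1) (3,0) (3,1) (4,0) (4,1)] -> total=8
Click 2 (2,2) count=2: revealed 1 new [(2,2)] -> total=9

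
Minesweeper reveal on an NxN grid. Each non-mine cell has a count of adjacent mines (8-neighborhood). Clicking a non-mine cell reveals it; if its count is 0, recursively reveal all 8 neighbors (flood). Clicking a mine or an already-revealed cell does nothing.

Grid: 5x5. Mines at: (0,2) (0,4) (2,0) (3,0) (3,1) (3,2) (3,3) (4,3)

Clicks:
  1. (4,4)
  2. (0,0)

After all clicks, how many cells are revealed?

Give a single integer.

Click 1 (4,4) count=2: revealed 1 new [(4,4)] -> total=1
Click 2 (0,0) count=0: revealed 4 new [(0,0) (0,1) (1,0) (1,1)] -> total=5

Answer: 5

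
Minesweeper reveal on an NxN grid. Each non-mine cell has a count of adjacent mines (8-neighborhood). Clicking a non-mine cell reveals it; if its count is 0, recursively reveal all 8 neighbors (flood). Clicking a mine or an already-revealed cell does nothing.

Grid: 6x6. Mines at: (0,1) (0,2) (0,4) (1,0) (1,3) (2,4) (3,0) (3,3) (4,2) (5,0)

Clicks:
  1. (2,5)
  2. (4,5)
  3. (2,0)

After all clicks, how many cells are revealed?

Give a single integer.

Click 1 (2,5) count=1: revealed 1 new [(2,5)] -> total=1
Click 2 (4,5) count=0: revealed 8 new [(3,4) (3,5) (4,3) (4,4) (4,5) (5,3) (5,4) (5,5)] -> total=9
Click 3 (2,0) count=2: revealed 1 new [(2,0)] -> total=10

Answer: 10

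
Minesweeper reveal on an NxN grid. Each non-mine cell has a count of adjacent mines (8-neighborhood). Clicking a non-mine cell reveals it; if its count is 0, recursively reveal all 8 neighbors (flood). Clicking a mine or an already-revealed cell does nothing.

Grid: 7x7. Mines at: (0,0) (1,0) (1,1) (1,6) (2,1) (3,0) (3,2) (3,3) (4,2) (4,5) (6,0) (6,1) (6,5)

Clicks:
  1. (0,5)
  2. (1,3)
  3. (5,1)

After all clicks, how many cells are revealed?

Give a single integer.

Answer: 13

Derivation:
Click 1 (0,5) count=1: revealed 1 new [(0,5)] -> total=1
Click 2 (1,3) count=0: revealed 11 new [(0,2) (0,3) (0,4) (1,2) (1,3) (1,4) (1,5) (2,2) (2,3) (2,4) (2,5)] -> total=12
Click 3 (5,1) count=3: revealed 1 new [(5,1)] -> total=13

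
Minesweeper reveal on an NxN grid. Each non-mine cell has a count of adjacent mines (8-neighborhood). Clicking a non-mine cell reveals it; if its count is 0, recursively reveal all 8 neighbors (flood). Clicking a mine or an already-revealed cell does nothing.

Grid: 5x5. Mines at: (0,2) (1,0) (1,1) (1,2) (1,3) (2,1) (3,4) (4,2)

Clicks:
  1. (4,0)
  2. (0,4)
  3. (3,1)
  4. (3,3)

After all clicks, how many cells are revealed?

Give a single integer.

Click 1 (4,0) count=0: revealed 4 new [(3,0) (3,1) (4,0) (4,1)] -> total=4
Click 2 (0,4) count=1: revealed 1 new [(0,4)] -> total=5
Click 3 (3,1) count=2: revealed 0 new [(none)] -> total=5
Click 4 (3,3) count=2: revealed 1 new [(3,3)] -> total=6

Answer: 6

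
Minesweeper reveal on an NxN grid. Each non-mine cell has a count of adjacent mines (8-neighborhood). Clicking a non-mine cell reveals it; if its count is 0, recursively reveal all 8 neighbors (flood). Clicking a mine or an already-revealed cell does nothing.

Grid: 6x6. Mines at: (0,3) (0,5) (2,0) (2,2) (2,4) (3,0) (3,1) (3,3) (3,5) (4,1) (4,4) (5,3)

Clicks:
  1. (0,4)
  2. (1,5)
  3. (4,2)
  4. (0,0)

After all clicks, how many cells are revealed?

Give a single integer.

Click 1 (0,4) count=2: revealed 1 new [(0,4)] -> total=1
Click 2 (1,5) count=2: revealed 1 new [(1,5)] -> total=2
Click 3 (4,2) count=4: revealed 1 new [(4,2)] -> total=3
Click 4 (0,0) count=0: revealed 6 new [(0,0) (0,1) (0,2) (1,0) (1,1) (1,2)] -> total=9

Answer: 9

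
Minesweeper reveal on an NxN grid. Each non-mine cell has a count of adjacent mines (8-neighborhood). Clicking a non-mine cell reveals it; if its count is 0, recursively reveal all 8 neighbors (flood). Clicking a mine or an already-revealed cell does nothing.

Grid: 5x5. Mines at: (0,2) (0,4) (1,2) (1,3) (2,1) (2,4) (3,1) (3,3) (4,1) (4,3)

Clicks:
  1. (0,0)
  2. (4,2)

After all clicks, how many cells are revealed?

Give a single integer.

Answer: 5

Derivation:
Click 1 (0,0) count=0: revealed 4 new [(0,0) (0,1) (1,0) (1,1)] -> total=4
Click 2 (4,2) count=4: revealed 1 new [(4,2)] -> total=5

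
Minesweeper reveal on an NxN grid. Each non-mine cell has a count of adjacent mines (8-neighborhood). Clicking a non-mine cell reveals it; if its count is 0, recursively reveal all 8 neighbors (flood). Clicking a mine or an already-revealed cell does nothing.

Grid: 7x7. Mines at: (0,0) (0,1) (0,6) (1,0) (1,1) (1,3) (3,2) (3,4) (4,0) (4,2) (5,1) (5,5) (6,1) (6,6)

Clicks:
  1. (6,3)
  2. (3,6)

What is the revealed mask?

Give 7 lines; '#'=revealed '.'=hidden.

Answer: .......
.....##
.....##
.....##
.....##
..###..
..###..

Derivation:
Click 1 (6,3) count=0: revealed 6 new [(5,2) (5,3) (5,4) (6,2) (6,3) (6,4)] -> total=6
Click 2 (3,6) count=0: revealed 8 new [(1,5) (1,6) (2,5) (2,6) (3,5) (3,6) (4,5) (4,6)] -> total=14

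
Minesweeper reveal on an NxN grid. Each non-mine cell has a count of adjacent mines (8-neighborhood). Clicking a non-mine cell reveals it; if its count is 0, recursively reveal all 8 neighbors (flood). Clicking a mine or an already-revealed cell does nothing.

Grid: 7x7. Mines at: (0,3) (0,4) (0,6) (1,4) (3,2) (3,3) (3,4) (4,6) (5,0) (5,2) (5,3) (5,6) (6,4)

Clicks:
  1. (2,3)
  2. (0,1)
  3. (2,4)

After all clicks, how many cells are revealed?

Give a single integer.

Click 1 (2,3) count=4: revealed 1 new [(2,3)] -> total=1
Click 2 (0,1) count=0: revealed 13 new [(0,0) (0,1) (0,2) (1,0) (1,1) (1,2) (2,0) (2,1) (2,2) (3,0) (3,1) (4,0) (4,1)] -> total=14
Click 3 (2,4) count=3: revealed 1 new [(2,4)] -> total=15

Answer: 15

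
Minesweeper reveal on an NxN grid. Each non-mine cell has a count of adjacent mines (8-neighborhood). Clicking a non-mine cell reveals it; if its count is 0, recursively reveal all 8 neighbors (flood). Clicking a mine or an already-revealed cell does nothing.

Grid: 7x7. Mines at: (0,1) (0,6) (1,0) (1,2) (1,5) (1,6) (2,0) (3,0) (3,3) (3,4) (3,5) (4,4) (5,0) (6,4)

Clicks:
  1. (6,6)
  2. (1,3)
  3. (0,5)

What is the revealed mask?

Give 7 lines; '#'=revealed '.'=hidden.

Answer: .....#.
...#...
.......
.......
.....##
.....##
.....##

Derivation:
Click 1 (6,6) count=0: revealed 6 new [(4,5) (4,6) (5,5) (5,6) (6,5) (6,6)] -> total=6
Click 2 (1,3) count=1: revealed 1 new [(1,3)] -> total=7
Click 3 (0,5) count=3: revealed 1 new [(0,5)] -> total=8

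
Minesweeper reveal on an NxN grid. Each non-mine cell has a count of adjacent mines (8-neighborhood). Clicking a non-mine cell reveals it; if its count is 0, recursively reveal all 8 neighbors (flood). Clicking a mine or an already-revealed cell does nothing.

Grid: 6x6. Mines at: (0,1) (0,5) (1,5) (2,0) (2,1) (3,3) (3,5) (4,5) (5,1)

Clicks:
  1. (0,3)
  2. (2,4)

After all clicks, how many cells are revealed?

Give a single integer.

Click 1 (0,3) count=0: revealed 9 new [(0,2) (0,3) (0,4) (1,2) (1,3) (1,4) (2,2) (2,3) (2,4)] -> total=9
Click 2 (2,4) count=3: revealed 0 new [(none)] -> total=9

Answer: 9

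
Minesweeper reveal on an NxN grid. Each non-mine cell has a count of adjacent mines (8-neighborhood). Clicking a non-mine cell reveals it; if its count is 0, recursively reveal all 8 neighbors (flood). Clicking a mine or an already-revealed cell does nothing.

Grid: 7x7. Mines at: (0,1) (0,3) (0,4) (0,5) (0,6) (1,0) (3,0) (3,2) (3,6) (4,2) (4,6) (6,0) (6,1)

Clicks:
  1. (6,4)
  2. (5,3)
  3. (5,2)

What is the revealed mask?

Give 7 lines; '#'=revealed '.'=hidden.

Answer: .......
...###.
...###.
...###.
...###.
..#####
..#####

Derivation:
Click 1 (6,4) count=0: revealed 22 new [(1,3) (1,4) (1,5) (2,3) (2,4) (2,5) (3,3) (3,4) (3,5) (4,3) (4,4) (4,5) (5,2) (5,3) (5,4) (5,5) (5,6) (6,2) (6,3) (6,4) (6,5) (6,6)] -> total=22
Click 2 (5,3) count=1: revealed 0 new [(none)] -> total=22
Click 3 (5,2) count=2: revealed 0 new [(none)] -> total=22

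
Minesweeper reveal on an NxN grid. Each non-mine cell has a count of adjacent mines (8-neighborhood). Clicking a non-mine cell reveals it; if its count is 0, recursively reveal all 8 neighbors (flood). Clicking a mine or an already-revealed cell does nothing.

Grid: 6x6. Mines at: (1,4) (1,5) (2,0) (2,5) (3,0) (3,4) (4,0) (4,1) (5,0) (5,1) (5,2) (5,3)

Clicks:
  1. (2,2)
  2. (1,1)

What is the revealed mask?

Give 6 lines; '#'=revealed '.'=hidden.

Answer: ####..
####..
.###..
.###..
......
......

Derivation:
Click 1 (2,2) count=0: revealed 14 new [(0,0) (0,1) (0,2) (0,3) (1,0) (1,1) (1,2) (1,3) (2,1) (2,2) (2,3) (3,1) (3,2) (3,3)] -> total=14
Click 2 (1,1) count=1: revealed 0 new [(none)] -> total=14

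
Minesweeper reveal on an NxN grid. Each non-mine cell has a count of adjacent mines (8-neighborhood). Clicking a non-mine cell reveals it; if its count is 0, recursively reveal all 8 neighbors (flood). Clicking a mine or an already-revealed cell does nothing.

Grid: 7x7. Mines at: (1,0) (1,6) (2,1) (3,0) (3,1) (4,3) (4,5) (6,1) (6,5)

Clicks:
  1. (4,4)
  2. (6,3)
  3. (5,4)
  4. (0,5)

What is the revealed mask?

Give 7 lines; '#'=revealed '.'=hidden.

Answer: .....#.
.......
.......
.......
....#..
..###..
..###..

Derivation:
Click 1 (4,4) count=2: revealed 1 new [(4,4)] -> total=1
Click 2 (6,3) count=0: revealed 6 new [(5,2) (5,3) (5,4) (6,2) (6,3) (6,4)] -> total=7
Click 3 (5,4) count=3: revealed 0 new [(none)] -> total=7
Click 4 (0,5) count=1: revealed 1 new [(0,5)] -> total=8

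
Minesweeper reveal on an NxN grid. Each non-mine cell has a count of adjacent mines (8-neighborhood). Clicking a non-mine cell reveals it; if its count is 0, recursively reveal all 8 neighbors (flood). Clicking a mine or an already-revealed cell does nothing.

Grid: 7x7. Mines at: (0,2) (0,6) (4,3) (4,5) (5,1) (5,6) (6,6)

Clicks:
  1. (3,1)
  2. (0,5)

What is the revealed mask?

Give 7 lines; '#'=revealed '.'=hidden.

Click 1 (3,1) count=0: revealed 29 new [(0,0) (0,1) (0,3) (0,4) (0,5) (1,0) (1,1) (1,2) (1,3) (1,4) (1,5) (1,6) (2,0) (2,1) (2,2) (2,3) (2,4) (2,5) (2,6) (3,0) (3,1) (3,2) (3,3) (3,4) (3,5) (3,6) (4,0) (4,1) (4,2)] -> total=29
Click 2 (0,5) count=1: revealed 0 new [(none)] -> total=29

Answer: ##.###.
#######
#######
#######
###....
.......
.......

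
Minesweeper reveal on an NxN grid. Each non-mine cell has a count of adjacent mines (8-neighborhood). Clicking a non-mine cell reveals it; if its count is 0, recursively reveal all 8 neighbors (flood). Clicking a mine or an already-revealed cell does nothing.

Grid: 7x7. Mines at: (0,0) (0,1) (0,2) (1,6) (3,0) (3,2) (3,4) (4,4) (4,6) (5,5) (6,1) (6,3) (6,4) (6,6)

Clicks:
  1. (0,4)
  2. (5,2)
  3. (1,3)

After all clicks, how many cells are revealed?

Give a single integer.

Click 1 (0,4) count=0: revealed 9 new [(0,3) (0,4) (0,5) (1,3) (1,4) (1,5) (2,3) (2,4) (2,5)] -> total=9
Click 2 (5,2) count=2: revealed 1 new [(5,2)] -> total=10
Click 3 (1,3) count=1: revealed 0 new [(none)] -> total=10

Answer: 10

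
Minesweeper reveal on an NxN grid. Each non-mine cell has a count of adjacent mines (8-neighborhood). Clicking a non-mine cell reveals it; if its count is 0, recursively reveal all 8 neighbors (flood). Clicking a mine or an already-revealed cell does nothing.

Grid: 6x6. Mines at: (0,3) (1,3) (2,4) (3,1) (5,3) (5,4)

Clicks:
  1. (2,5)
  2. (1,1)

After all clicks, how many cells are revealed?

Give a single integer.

Click 1 (2,5) count=1: revealed 1 new [(2,5)] -> total=1
Click 2 (1,1) count=0: revealed 9 new [(0,0) (0,1) (0,2) (1,0) (1,1) (1,2) (2,0) (2,1) (2,2)] -> total=10

Answer: 10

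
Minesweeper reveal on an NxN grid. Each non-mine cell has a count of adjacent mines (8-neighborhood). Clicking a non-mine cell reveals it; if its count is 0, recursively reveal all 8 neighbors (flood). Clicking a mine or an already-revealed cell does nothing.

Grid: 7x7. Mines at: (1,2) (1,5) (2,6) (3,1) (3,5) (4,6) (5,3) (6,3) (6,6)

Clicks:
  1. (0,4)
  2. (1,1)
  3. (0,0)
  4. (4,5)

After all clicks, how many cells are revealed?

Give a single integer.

Click 1 (0,4) count=1: revealed 1 new [(0,4)] -> total=1
Click 2 (1,1) count=1: revealed 1 new [(1,1)] -> total=2
Click 3 (0,0) count=0: revealed 5 new [(0,0) (0,1) (1,0) (2,0) (2,1)] -> total=7
Click 4 (4,5) count=2: revealed 1 new [(4,5)] -> total=8

Answer: 8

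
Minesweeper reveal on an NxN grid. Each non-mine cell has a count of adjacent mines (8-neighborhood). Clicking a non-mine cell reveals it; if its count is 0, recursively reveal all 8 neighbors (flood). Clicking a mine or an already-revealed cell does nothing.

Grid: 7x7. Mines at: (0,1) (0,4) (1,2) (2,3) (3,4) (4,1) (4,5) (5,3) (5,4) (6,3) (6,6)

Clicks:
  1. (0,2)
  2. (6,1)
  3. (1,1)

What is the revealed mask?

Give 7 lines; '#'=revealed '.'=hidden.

Click 1 (0,2) count=2: revealed 1 new [(0,2)] -> total=1
Click 2 (6,1) count=0: revealed 6 new [(5,0) (5,1) (5,2) (6,0) (6,1) (6,2)] -> total=7
Click 3 (1,1) count=2: revealed 1 new [(1,1)] -> total=8

Answer: ..#....
.#.....
.......
.......
.......
###....
###....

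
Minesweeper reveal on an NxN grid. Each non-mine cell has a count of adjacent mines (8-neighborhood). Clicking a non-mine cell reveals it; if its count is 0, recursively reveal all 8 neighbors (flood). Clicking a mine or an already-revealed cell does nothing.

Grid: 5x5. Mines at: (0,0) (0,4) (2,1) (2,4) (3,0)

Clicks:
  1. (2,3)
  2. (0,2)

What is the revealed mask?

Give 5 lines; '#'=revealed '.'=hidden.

Click 1 (2,3) count=1: revealed 1 new [(2,3)] -> total=1
Click 2 (0,2) count=0: revealed 6 new [(0,1) (0,2) (0,3) (1,1) (1,2) (1,3)] -> total=7

Answer: .###.
.###.
...#.
.....
.....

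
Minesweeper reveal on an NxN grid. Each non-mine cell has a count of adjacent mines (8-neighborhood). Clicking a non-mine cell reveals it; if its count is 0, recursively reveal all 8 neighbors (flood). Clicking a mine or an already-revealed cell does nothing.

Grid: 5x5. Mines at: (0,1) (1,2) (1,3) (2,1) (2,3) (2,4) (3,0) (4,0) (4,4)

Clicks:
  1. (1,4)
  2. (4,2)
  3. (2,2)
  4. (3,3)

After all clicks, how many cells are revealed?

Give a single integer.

Answer: 8

Derivation:
Click 1 (1,4) count=3: revealed 1 new [(1,4)] -> total=1
Click 2 (4,2) count=0: revealed 6 new [(3,1) (3,2) (3,3) (4,1) (4,2) (4,3)] -> total=7
Click 3 (2,2) count=4: revealed 1 new [(2,2)] -> total=8
Click 4 (3,3) count=3: revealed 0 new [(none)] -> total=8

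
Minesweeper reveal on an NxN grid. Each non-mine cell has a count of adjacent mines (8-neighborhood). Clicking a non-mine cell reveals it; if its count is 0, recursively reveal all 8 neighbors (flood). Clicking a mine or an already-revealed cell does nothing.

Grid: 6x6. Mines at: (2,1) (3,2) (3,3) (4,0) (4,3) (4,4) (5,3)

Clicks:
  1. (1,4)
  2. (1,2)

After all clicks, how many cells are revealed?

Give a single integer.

Answer: 18

Derivation:
Click 1 (1,4) count=0: revealed 18 new [(0,0) (0,1) (0,2) (0,3) (0,4) (0,5) (1,0) (1,1) (1,2) (1,3) (1,4) (1,5) (2,2) (2,3) (2,4) (2,5) (3,4) (3,5)] -> total=18
Click 2 (1,2) count=1: revealed 0 new [(none)] -> total=18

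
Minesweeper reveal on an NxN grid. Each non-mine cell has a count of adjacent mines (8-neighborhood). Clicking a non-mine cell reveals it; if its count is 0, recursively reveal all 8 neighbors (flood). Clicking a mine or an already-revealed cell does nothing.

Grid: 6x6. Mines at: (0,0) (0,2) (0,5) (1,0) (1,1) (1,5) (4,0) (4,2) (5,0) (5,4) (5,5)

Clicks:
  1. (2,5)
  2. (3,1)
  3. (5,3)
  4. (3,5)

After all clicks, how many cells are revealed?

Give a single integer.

Answer: 16

Derivation:
Click 1 (2,5) count=1: revealed 1 new [(2,5)] -> total=1
Click 2 (3,1) count=2: revealed 1 new [(3,1)] -> total=2
Click 3 (5,3) count=2: revealed 1 new [(5,3)] -> total=3
Click 4 (3,5) count=0: revealed 13 new [(1,2) (1,3) (1,4) (2,2) (2,3) (2,4) (3,2) (3,3) (3,4) (3,5) (4,3) (4,4) (4,5)] -> total=16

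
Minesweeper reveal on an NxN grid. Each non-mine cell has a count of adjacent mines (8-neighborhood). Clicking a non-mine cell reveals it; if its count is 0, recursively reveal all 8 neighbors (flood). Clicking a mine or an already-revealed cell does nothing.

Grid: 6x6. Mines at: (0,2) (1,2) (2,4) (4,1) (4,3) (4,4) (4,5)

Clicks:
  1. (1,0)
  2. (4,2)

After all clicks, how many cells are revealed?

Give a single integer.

Click 1 (1,0) count=0: revealed 8 new [(0,0) (0,1) (1,0) (1,1) (2,0) (2,1) (3,0) (3,1)] -> total=8
Click 2 (4,2) count=2: revealed 1 new [(4,2)] -> total=9

Answer: 9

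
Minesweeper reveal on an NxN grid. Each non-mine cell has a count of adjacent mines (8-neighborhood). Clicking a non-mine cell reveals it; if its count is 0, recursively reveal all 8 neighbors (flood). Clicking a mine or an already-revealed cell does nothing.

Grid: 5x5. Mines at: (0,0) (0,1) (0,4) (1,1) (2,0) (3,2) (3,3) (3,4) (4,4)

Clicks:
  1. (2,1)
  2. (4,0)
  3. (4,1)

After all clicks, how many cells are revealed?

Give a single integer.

Answer: 5

Derivation:
Click 1 (2,1) count=3: revealed 1 new [(2,1)] -> total=1
Click 2 (4,0) count=0: revealed 4 new [(3,0) (3,1) (4,0) (4,1)] -> total=5
Click 3 (4,1) count=1: revealed 0 new [(none)] -> total=5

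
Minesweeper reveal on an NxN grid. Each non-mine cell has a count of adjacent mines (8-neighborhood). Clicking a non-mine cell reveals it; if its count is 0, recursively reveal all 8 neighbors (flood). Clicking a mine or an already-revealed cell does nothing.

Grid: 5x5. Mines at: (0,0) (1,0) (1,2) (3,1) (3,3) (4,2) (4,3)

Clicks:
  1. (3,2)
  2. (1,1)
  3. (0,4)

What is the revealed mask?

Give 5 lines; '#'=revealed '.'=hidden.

Answer: ...##
.#.##
...##
..#..
.....

Derivation:
Click 1 (3,2) count=4: revealed 1 new [(3,2)] -> total=1
Click 2 (1,1) count=3: revealed 1 new [(1,1)] -> total=2
Click 3 (0,4) count=0: revealed 6 new [(0,3) (0,4) (1,3) (1,4) (2,3) (2,4)] -> total=8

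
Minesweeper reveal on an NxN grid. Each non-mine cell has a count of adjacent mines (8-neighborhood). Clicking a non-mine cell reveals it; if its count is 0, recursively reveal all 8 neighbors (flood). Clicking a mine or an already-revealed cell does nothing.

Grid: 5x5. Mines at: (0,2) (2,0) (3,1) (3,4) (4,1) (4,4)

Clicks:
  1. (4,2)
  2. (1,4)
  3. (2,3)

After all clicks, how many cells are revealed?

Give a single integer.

Click 1 (4,2) count=2: revealed 1 new [(4,2)] -> total=1
Click 2 (1,4) count=0: revealed 6 new [(0,3) (0,4) (1,3) (1,4) (2,3) (2,4)] -> total=7
Click 3 (2,3) count=1: revealed 0 new [(none)] -> total=7

Answer: 7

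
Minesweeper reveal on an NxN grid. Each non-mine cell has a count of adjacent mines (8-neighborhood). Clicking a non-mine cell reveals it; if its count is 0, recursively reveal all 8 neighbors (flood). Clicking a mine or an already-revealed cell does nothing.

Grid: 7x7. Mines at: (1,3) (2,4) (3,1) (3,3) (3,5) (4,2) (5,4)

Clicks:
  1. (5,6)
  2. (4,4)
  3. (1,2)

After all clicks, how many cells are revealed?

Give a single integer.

Answer: 8

Derivation:
Click 1 (5,6) count=0: revealed 6 new [(4,5) (4,6) (5,5) (5,6) (6,5) (6,6)] -> total=6
Click 2 (4,4) count=3: revealed 1 new [(4,4)] -> total=7
Click 3 (1,2) count=1: revealed 1 new [(1,2)] -> total=8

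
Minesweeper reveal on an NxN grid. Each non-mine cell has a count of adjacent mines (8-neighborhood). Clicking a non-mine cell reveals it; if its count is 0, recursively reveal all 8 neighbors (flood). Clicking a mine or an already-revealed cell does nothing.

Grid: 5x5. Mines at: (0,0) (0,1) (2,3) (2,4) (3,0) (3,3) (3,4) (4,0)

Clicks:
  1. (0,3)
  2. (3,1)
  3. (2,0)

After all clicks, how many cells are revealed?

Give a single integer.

Answer: 8

Derivation:
Click 1 (0,3) count=0: revealed 6 new [(0,2) (0,3) (0,4) (1,2) (1,3) (1,4)] -> total=6
Click 2 (3,1) count=2: revealed 1 new [(3,1)] -> total=7
Click 3 (2,0) count=1: revealed 1 new [(2,0)] -> total=8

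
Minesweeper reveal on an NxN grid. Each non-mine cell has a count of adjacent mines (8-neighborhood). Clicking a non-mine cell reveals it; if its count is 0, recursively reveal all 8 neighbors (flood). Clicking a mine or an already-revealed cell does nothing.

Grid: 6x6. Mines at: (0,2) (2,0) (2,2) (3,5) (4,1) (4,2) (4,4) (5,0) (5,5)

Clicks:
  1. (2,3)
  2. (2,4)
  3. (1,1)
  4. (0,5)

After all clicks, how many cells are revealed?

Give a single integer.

Answer: 10

Derivation:
Click 1 (2,3) count=1: revealed 1 new [(2,3)] -> total=1
Click 2 (2,4) count=1: revealed 1 new [(2,4)] -> total=2
Click 3 (1,1) count=3: revealed 1 new [(1,1)] -> total=3
Click 4 (0,5) count=0: revealed 7 new [(0,3) (0,4) (0,5) (1,3) (1,4) (1,5) (2,5)] -> total=10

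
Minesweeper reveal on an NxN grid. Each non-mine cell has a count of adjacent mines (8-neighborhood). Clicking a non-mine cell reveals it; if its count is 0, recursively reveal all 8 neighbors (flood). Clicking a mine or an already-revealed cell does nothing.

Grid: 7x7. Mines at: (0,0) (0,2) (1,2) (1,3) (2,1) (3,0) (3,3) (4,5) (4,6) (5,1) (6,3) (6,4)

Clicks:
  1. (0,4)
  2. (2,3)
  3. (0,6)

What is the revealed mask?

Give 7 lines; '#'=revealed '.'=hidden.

Answer: ....###
....###
...####
....###
.......
.......
.......

Derivation:
Click 1 (0,4) count=1: revealed 1 new [(0,4)] -> total=1
Click 2 (2,3) count=3: revealed 1 new [(2,3)] -> total=2
Click 3 (0,6) count=0: revealed 11 new [(0,5) (0,6) (1,4) (1,5) (1,6) (2,4) (2,5) (2,6) (3,4) (3,5) (3,6)] -> total=13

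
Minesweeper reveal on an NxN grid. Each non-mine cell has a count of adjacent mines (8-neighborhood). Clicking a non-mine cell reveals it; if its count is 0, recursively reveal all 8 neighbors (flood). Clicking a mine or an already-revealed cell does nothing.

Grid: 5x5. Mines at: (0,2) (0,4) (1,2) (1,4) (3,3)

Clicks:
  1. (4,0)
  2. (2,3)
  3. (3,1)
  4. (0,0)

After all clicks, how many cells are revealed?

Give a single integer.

Answer: 14

Derivation:
Click 1 (4,0) count=0: revealed 13 new [(0,0) (0,1) (1,0) (1,1) (2,0) (2,1) (2,2) (3,0) (3,1) (3,2) (4,0) (4,1) (4,2)] -> total=13
Click 2 (2,3) count=3: revealed 1 new [(2,3)] -> total=14
Click 3 (3,1) count=0: revealed 0 new [(none)] -> total=14
Click 4 (0,0) count=0: revealed 0 new [(none)] -> total=14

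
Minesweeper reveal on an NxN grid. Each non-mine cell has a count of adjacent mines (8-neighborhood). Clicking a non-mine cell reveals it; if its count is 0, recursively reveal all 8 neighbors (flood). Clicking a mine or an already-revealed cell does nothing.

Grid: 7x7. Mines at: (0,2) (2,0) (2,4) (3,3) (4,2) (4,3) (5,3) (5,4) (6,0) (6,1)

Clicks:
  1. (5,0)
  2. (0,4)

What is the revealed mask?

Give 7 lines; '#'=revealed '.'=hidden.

Answer: ...####
...####
.....##
.....##
.....##
#....##
.....##

Derivation:
Click 1 (5,0) count=2: revealed 1 new [(5,0)] -> total=1
Click 2 (0,4) count=0: revealed 18 new [(0,3) (0,4) (0,5) (0,6) (1,3) (1,4) (1,5) (1,6) (2,5) (2,6) (3,5) (3,6) (4,5) (4,6) (5,5) (5,6) (6,5) (6,6)] -> total=19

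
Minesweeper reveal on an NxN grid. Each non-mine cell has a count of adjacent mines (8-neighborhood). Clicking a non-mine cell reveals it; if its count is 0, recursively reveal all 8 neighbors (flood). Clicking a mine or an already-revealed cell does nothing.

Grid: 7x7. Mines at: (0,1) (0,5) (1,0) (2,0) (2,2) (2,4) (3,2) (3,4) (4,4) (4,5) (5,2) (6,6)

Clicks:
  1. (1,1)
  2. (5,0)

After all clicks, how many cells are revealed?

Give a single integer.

Answer: 9

Derivation:
Click 1 (1,1) count=4: revealed 1 new [(1,1)] -> total=1
Click 2 (5,0) count=0: revealed 8 new [(3,0) (3,1) (4,0) (4,1) (5,0) (5,1) (6,0) (6,1)] -> total=9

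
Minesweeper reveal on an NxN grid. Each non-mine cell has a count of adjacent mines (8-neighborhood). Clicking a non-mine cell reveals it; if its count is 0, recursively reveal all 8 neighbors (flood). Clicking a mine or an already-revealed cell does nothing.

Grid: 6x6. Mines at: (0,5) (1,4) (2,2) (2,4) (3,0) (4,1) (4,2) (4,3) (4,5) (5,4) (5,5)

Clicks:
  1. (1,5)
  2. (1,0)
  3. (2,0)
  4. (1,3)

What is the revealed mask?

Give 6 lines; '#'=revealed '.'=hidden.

Answer: ####..
####.#
##....
......
......
......

Derivation:
Click 1 (1,5) count=3: revealed 1 new [(1,5)] -> total=1
Click 2 (1,0) count=0: revealed 10 new [(0,0) (0,1) (0,2) (0,3) (1,0) (1,1) (1,2) (1,3) (2,0) (2,1)] -> total=11
Click 3 (2,0) count=1: revealed 0 new [(none)] -> total=11
Click 4 (1,3) count=3: revealed 0 new [(none)] -> total=11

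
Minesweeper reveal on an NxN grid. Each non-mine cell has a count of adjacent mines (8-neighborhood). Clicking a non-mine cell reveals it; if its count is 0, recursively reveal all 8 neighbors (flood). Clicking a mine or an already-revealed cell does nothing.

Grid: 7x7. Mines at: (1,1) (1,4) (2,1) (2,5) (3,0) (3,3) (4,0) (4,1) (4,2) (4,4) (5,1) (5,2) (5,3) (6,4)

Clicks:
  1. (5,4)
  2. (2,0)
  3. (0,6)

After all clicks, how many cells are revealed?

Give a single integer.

Answer: 6

Derivation:
Click 1 (5,4) count=3: revealed 1 new [(5,4)] -> total=1
Click 2 (2,0) count=3: revealed 1 new [(2,0)] -> total=2
Click 3 (0,6) count=0: revealed 4 new [(0,5) (0,6) (1,5) (1,6)] -> total=6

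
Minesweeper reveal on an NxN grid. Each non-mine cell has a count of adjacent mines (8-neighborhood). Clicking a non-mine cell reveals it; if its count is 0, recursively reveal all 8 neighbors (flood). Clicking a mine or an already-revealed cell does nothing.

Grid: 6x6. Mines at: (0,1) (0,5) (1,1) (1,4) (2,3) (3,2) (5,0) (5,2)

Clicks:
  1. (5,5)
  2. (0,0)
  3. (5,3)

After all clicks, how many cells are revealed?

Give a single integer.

Click 1 (5,5) count=0: revealed 11 new [(2,4) (2,5) (3,3) (3,4) (3,5) (4,3) (4,4) (4,5) (5,3) (5,4) (5,5)] -> total=11
Click 2 (0,0) count=2: revealed 1 new [(0,0)] -> total=12
Click 3 (5,3) count=1: revealed 0 new [(none)] -> total=12

Answer: 12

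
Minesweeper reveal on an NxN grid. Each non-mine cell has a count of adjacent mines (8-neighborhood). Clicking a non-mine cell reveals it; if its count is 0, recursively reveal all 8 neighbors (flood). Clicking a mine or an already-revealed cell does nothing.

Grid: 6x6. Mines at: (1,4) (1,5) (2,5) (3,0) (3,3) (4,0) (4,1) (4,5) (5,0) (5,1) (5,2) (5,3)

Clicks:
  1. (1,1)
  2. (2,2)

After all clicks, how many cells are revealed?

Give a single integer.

Click 1 (1,1) count=0: revealed 12 new [(0,0) (0,1) (0,2) (0,3) (1,0) (1,1) (1,2) (1,3) (2,0) (2,1) (2,2) (2,3)] -> total=12
Click 2 (2,2) count=1: revealed 0 new [(none)] -> total=12

Answer: 12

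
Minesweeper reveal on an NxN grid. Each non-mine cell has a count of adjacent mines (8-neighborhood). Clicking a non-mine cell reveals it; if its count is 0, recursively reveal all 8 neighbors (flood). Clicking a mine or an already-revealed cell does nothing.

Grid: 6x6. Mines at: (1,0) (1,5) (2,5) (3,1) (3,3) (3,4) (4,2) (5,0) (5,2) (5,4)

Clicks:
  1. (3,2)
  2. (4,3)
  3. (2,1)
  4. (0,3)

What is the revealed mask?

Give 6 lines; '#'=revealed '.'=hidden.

Answer: .####.
.####.
.####.
..#...
...#..
......

Derivation:
Click 1 (3,2) count=3: revealed 1 new [(3,2)] -> total=1
Click 2 (4,3) count=5: revealed 1 new [(4,3)] -> total=2
Click 3 (2,1) count=2: revealed 1 new [(2,1)] -> total=3
Click 4 (0,3) count=0: revealed 11 new [(0,1) (0,2) (0,3) (0,4) (1,1) (1,2) (1,3) (1,4) (2,2) (2,3) (2,4)] -> total=14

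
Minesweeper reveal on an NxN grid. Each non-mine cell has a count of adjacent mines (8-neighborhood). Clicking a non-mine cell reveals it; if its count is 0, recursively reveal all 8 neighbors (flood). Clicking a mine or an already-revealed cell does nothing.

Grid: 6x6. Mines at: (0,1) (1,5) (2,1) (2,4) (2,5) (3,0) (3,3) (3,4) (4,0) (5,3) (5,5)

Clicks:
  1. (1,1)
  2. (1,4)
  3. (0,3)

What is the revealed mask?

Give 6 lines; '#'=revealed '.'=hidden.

Answer: ..###.
.####.
......
......
......
......

Derivation:
Click 1 (1,1) count=2: revealed 1 new [(1,1)] -> total=1
Click 2 (1,4) count=3: revealed 1 new [(1,4)] -> total=2
Click 3 (0,3) count=0: revealed 5 new [(0,2) (0,3) (0,4) (1,2) (1,3)] -> total=7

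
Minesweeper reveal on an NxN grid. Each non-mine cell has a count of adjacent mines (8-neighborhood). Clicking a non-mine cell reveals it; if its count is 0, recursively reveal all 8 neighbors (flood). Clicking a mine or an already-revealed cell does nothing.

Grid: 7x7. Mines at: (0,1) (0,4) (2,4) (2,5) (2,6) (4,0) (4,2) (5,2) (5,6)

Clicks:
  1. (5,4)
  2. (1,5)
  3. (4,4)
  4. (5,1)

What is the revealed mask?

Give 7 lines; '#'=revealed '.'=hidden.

Answer: .......
.....#.
.......
...###.
...###.
.#.###.
...###.

Derivation:
Click 1 (5,4) count=0: revealed 12 new [(3,3) (3,4) (3,5) (4,3) (4,4) (4,5) (5,3) (5,4) (5,5) (6,3) (6,4) (6,5)] -> total=12
Click 2 (1,5) count=4: revealed 1 new [(1,5)] -> total=13
Click 3 (4,4) count=0: revealed 0 new [(none)] -> total=13
Click 4 (5,1) count=3: revealed 1 new [(5,1)] -> total=14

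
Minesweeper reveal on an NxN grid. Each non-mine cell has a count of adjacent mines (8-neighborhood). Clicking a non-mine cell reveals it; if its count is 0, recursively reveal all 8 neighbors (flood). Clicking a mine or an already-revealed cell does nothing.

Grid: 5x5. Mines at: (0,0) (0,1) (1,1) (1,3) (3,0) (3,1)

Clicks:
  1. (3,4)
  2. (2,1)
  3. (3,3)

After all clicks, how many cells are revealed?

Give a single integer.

Answer: 10

Derivation:
Click 1 (3,4) count=0: revealed 9 new [(2,2) (2,3) (2,4) (3,2) (3,3) (3,4) (4,2) (4,3) (4,4)] -> total=9
Click 2 (2,1) count=3: revealed 1 new [(2,1)] -> total=10
Click 3 (3,3) count=0: revealed 0 new [(none)] -> total=10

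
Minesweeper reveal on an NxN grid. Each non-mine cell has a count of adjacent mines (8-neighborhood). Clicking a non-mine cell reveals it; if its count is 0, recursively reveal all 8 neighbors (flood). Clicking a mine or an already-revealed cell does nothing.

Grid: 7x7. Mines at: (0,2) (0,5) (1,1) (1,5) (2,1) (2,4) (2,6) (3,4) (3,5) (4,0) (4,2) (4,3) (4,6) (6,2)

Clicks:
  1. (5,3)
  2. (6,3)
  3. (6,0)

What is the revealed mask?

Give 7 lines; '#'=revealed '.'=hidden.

Answer: .......
.......
.......
.......
.......
##.#...
##.#...

Derivation:
Click 1 (5,3) count=3: revealed 1 new [(5,3)] -> total=1
Click 2 (6,3) count=1: revealed 1 new [(6,3)] -> total=2
Click 3 (6,0) count=0: revealed 4 new [(5,0) (5,1) (6,0) (6,1)] -> total=6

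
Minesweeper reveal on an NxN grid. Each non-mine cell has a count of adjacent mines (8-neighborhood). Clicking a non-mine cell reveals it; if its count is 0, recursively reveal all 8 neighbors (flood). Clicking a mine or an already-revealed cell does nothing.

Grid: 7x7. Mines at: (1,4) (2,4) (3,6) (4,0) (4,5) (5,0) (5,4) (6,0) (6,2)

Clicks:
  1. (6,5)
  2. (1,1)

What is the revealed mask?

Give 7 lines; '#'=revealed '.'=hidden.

Click 1 (6,5) count=1: revealed 1 new [(6,5)] -> total=1
Click 2 (1,1) count=0: revealed 22 new [(0,0) (0,1) (0,2) (0,3) (1,0) (1,1) (1,2) (1,3) (2,0) (2,1) (2,2) (2,3) (3,0) (3,1) (3,2) (3,3) (4,1) (4,2) (4,3) (5,1) (5,2) (5,3)] -> total=23

Answer: ####...
####...
####...
####...
.###...
.###...
.....#.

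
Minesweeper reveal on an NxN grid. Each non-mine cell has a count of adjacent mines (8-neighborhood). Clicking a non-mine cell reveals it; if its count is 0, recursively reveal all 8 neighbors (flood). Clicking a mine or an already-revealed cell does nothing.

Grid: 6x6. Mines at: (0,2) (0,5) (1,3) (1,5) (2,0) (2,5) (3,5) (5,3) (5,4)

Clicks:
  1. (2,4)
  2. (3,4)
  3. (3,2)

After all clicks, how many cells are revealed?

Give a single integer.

Click 1 (2,4) count=4: revealed 1 new [(2,4)] -> total=1
Click 2 (3,4) count=2: revealed 1 new [(3,4)] -> total=2
Click 3 (3,2) count=0: revealed 15 new [(2,1) (2,2) (2,3) (3,0) (3,1) (3,2) (3,3) (4,0) (4,1) (4,2) (4,3) (4,4) (5,0) (5,1) (5,2)] -> total=17

Answer: 17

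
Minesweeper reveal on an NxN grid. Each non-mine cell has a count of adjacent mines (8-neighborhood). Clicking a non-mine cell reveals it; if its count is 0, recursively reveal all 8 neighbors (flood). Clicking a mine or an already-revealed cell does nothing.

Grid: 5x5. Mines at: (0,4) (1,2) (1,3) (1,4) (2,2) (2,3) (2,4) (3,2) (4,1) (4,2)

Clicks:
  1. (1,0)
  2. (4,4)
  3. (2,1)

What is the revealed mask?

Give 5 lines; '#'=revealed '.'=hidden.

Answer: ##...
##...
##...
##.##
...##

Derivation:
Click 1 (1,0) count=0: revealed 8 new [(0,0) (0,1) (1,0) (1,1) (2,0) (2,1) (3,0) (3,1)] -> total=8
Click 2 (4,4) count=0: revealed 4 new [(3,3) (3,4) (4,3) (4,4)] -> total=12
Click 3 (2,1) count=3: revealed 0 new [(none)] -> total=12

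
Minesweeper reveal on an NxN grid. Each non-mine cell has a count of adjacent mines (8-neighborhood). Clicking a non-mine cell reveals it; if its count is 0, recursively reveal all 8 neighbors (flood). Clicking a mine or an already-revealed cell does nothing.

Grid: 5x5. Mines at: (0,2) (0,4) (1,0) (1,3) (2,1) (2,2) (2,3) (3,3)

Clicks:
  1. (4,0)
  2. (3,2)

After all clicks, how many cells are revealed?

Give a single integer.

Click 1 (4,0) count=0: revealed 6 new [(3,0) (3,1) (3,2) (4,0) (4,1) (4,2)] -> total=6
Click 2 (3,2) count=4: revealed 0 new [(none)] -> total=6

Answer: 6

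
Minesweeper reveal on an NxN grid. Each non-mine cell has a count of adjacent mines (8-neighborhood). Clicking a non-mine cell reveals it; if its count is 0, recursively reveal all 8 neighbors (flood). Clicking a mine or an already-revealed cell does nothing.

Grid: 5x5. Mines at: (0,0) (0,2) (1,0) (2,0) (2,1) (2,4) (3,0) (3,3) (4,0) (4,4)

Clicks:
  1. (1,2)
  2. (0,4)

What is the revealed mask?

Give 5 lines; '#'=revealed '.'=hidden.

Answer: ...##
..###
.....
.....
.....

Derivation:
Click 1 (1,2) count=2: revealed 1 new [(1,2)] -> total=1
Click 2 (0,4) count=0: revealed 4 new [(0,3) (0,4) (1,3) (1,4)] -> total=5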